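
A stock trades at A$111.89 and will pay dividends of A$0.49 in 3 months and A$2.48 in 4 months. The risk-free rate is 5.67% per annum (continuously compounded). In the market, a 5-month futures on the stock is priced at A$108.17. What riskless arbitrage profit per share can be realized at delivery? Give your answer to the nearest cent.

PV(dividends) I = 0.49·e^(−0.0567·3/12) + 2.48·e^(−0.0567·4/12) = 2.9167
Fair futures F* = (S − I)·e^(rT) = (111.89 − 2.9167)·e^0.023625 = 108.9733 × 1.023906 = 111.5784
Market A$108.17 < fair 111.5784: forward underpriced → reverse cash-and-carry (short the stock, invest proceeds at r, pay the dividends, go long the forward).
Profit at T = |F_mkt − F*| = |108.17 − 111.5784| = A$3.41 per share

A$3.41 per share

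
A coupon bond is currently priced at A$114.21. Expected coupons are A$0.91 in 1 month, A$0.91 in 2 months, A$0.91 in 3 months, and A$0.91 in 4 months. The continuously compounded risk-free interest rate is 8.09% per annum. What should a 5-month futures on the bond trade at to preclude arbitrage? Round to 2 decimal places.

PV(coupons) I = 0.91·e^(−0.0809·1/12) + 0.91·e^(−0.0809·2/12) + 0.91·e^(−0.0809·3/12) + 0.91·e^(−0.0809·4/12)
I = 0.9039 + 0.8978 + 0.8918 + 0.8858 = 3.5793
F = (S − I)·e^(rT) = (114.21 − 3.5793) · e^(0.0809·5/12)
= 110.6307 · e^0.033708 = 110.6307 × 1.034283 = A$114.42

A$114.42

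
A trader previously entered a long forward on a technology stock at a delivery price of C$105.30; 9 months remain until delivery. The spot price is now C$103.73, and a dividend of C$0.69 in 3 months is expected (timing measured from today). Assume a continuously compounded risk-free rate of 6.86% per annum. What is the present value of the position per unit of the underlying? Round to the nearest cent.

C$3.03

PV(remaining dividends) I = 0.69·e^(−0.0686·3/12) = 0.6783
Current forward F = (S − I)·e^(rT) = (103.73 − 0.6783)·e^(0.0686·9/12) = 103.0517 × 1.052797 = 108.4925
Value (long) = (F − K)·e^(−rT) = (108.4925 − 105.30) × 0.949851 = 3.0324
Value = C$3.03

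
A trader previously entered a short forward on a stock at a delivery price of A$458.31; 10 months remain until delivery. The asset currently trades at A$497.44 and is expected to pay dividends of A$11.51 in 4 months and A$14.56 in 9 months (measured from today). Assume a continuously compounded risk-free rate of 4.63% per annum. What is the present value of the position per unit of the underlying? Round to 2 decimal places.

-A$31.08

PV(remaining dividends) I = 11.51·e^(−0.0463·4/12) + 14.56·e^(−0.0463·9/12) = 25.3968
Current forward F = (S − I)·e^(rT) = (497.44 − 25.3968)·e^(0.0463·10/12) = 472.0432 × 1.039337 = 490.6120
Value (long) = (F − K)·e^(−rT) = (490.6120 − 458.31) × 0.962152 = 31.0794
Short position value = −(long value) = -A$31.08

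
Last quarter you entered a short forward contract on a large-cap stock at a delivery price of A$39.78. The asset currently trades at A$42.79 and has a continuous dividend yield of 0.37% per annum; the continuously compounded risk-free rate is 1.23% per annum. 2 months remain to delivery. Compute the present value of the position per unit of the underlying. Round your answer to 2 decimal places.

-A$3.07

Current fair forward for the remaining 2 months: F = S·e^((r − q)·T), (r − q) = 0.0123 − 0.0037 = 0.0086
F = 42.79 · e^(0.0086 × 2/12) = 42.79 × 1.001434 = 42.8514
Value of long forward = (F − K)·e^(−rT) = (42.8514 − 39.78) · e^(−0.0123·2/12)
= 3.0714 × 0.997952 = 3.07
Short position value = −(long value) = -A$3.07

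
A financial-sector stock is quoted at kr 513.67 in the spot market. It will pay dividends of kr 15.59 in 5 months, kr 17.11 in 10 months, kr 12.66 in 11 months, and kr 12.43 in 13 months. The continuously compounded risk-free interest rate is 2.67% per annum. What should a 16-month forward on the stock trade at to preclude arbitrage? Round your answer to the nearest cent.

PV(dividends) I = 15.59·e^(−0.0267·5/12) + 17.11·e^(−0.0267·10/12) + 12.66·e^(−0.0267·11/12) + 12.43·e^(−0.0267·13/12)
I = 15.4175 + 16.7335 + 12.3539 + 12.0756 = 56.5805
F = (S − I)·e^(rT) = (513.67 − 56.5805) · e^(0.0267·16/12)
= 457.0895 · e^0.035600 = 457.0895 × 1.036241 = kr 473.65

kr 473.65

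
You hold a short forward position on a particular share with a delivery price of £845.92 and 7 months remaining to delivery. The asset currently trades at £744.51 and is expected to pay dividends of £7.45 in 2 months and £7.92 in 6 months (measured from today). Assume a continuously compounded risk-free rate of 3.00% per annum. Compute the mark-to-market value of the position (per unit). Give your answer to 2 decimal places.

£101.95

PV(remaining dividends) I = 7.45·e^(−0.0300·2/12) + 7.92·e^(−0.0300·6/12) = 15.2149
Current forward F = (S − I)·e^(rT) = (744.51 − 15.2149)·e^(0.0300·7/12) = 729.2951 × 1.017654 = 742.1701
Value (long) = (F − K)·e^(−rT) = (742.1701 − 845.92) × 0.982652 = -101.9500
Short position value = −(long value) = £101.95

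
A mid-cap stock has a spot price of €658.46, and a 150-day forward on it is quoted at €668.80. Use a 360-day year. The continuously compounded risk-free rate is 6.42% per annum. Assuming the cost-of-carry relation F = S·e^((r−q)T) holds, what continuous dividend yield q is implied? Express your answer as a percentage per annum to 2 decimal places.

2.68%

From F = S·e^((r−q)T): (r − q) = ln(F/S)/T
ln(668.80/658.46) = ln(1.015703) = 0.015581
(r − q) = 0.015581 / (150/360) = 0.037394
q = r − ln(F/S)/T = 0.0642 − 0.037394 = 0.026806
q = 2.68%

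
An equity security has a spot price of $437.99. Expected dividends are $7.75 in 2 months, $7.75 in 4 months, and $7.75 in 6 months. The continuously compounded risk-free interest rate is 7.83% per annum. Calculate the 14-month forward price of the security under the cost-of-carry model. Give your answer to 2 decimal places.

$455.07

PV(dividends) I = 7.75·e^(−0.0783·2/12) + 7.75·e^(−0.0783·4/12) + 7.75·e^(−0.0783·6/12)
I = 7.6495 + 7.5503 + 7.4525 = 22.6523
F = (S − I)·e^(rT) = (437.99 − 22.6523) · e^(0.0783·14/12)
= 415.3377 · e^0.091350 = 415.3377 × 1.095652 = $455.07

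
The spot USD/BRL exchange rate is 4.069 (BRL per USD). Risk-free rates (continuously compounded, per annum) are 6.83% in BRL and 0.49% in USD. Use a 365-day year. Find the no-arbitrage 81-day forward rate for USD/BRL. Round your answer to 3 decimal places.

4.127

F = S·e^((r_BRL − r_USD)T) = 4.069 · e^((0.0683 − 0.0049) × 81/365)
= 4.069 · e^0.014070 = 4.069 × 1.014169
F = 4.127 BRL per USD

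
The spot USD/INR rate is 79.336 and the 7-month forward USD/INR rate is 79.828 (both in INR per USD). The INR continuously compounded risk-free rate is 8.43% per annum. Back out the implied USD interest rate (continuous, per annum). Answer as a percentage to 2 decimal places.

F = S·e^((r_INR − r_USD)T) ⇒ r_USD = r_INR − ln(F/S)/T
ln(79.828/79.336) = 0.006182; /(7/12) = 0.010598
r_USD = 0.0843 − 0.010598 = 0.073702
r_USD = 7.37%

7.37%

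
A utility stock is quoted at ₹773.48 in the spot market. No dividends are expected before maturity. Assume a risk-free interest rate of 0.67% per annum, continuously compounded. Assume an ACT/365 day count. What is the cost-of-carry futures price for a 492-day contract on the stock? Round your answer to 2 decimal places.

F = S·e^(rT) = 773.48 · e^(0.0067 × 492/365)
= 773.48 · e^0.009031 = 773.48 × 1.009072
F = ₹780.50

₹780.50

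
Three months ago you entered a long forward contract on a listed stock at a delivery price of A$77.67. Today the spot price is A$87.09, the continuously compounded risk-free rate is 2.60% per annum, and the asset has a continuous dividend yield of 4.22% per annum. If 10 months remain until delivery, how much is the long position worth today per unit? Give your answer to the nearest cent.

A$8.08

Current fair forward for the remaining 10 months: F = S·e^((r − q)·T), (r − q) = 0.0260 − 0.0422 = -0.0162
F = 87.09 · e^(-0.0162 × 10/12) = 87.09 × 0.986591 = 85.9222
Value of long forward = (F − K)·e^(−rT) = (85.9222 − 77.67) · e^(−0.0260·10/12)
= 8.2522 × 0.978566 = 8.08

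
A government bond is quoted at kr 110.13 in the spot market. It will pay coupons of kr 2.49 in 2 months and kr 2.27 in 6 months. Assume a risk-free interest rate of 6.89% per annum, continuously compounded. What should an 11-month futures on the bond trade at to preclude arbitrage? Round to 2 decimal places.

PV(coupons) I = 2.49·e^(−0.0689·2/12) + 2.27·e^(−0.0689·6/12)
I = 2.4616 + 2.1931 = 4.6547
F = (S − I)·e^(rT) = (110.13 − 4.6547) · e^(0.0689·11/12)
= 105.4753 · e^0.063158 = 105.4753 × 1.065195 = kr 112.35

kr 112.35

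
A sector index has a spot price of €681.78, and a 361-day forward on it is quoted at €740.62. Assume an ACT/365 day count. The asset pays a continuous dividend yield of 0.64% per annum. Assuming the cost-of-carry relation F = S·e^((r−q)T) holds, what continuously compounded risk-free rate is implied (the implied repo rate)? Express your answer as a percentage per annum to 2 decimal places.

9.01%

From F = S·e^((r−q)T): (r − q) = ln(F/S)/T
ln(740.62/681.78) = ln(1.086303) = 0.082780
(r − q) = 0.082780 / (361/365) = 0.083697
r = ln(F/S)/T + q = 0.083697 + 0.0064 = 0.090097
r = 9.01%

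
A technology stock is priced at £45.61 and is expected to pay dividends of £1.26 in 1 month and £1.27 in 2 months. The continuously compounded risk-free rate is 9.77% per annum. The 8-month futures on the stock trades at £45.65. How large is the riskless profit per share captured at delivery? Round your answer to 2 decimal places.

£0.36 per share

PV(dividends) I = 1.26·e^(−0.0977·1/12) + 1.27·e^(−0.0977·2/12) = 2.4993
Fair futures F* = (S − I)·e^(rT) = (45.61 − 2.4993)·e^0.065133 = 43.1107 × 1.067301 = 46.0121
Market £45.65 < fair 46.0121: forward underpriced → reverse cash-and-carry (short the stock, invest proceeds at r, pay the dividends, go long the forward).
Profit at T = |F_mkt − F*| = |45.65 − 46.0121| = £0.36 per share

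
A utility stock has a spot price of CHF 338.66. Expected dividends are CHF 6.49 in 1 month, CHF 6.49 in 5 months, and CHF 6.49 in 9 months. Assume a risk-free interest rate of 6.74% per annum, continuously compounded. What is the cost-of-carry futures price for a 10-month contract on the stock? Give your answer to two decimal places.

PV(dividends) I = 6.49·e^(−0.0674·1/12) + 6.49·e^(−0.0674·5/12) + 6.49·e^(−0.0674·9/12)
I = 6.4537 + 6.3103 + 6.1701 = 18.9341
F = (S − I)·e^(rT) = (338.66 − 18.9341) · e^(0.0674·10/12)
= 319.7259 · e^0.056167 = 319.7259 × 1.057774 = CHF 338.20

CHF 338.20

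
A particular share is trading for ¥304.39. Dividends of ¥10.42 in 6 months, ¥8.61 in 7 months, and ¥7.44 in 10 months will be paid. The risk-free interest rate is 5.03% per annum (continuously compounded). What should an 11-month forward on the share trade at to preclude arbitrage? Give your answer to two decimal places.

¥291.89

PV(dividends) I = 10.42·e^(−0.0503·6/12) + 8.61·e^(−0.0503·7/12) + 7.44·e^(−0.0503·10/12)
I = 10.1612 + 8.3610 + 7.1346 = 25.6568
F = (S − I)·e^(rT) = (304.39 − 25.6568) · e^(0.0503·11/12)
= 278.7332 · e^0.046108 = 278.7332 × 1.047188 = ¥291.89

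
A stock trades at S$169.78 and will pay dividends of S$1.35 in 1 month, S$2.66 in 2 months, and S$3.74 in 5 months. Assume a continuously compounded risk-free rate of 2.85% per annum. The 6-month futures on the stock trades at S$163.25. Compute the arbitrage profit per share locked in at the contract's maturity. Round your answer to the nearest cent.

S$1.17 per share

PV(dividends) I = 1.35·e^(−0.0285·1/12) + 2.66·e^(−0.0285·2/12) + 3.74·e^(−0.0285·5/12) = 7.6900
Fair futures F* = (S − I)·e^(rT) = (169.78 − 7.6900)·e^0.014250 = 162.0900 × 1.014352 = 164.4163
Market S$163.25 < fair 164.4163: forward underpriced → reverse cash-and-carry (short the stock, invest proceeds at r, pay the dividends, go long the forward).
Profit at T = |F_mkt − F*| = |163.25 − 164.4163| = S$1.17 per share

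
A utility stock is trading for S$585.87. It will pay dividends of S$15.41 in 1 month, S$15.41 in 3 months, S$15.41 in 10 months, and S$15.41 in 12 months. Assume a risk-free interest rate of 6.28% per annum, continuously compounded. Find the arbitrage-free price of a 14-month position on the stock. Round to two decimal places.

PV(dividends) I = 15.41·e^(−0.0628·1/12) + 15.41·e^(−0.0628·3/12) + 15.41·e^(−0.0628·10/12) + 15.41·e^(−0.0628·12/12)
I = 15.3296 + 15.1700 + 14.6243 + 14.4720 = 59.5959
F = (S − I)·e^(rT) = (585.87 − 59.5959) · e^(0.0628·14/12)
= 526.2741 · e^0.073267 = 526.2741 × 1.076018 = S$566.28

S$566.28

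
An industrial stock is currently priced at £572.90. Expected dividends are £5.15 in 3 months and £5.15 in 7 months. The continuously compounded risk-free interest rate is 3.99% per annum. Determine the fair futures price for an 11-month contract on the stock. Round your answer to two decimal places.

£583.73

PV(dividends) I = 5.15·e^(−0.0399·3/12) + 5.15·e^(−0.0399·7/12)
I = 5.0989 + 5.0315 = 10.1304
F = (S − I)·e^(rT) = (572.90 − 10.1304) · e^(0.0399·11/12)
= 562.7696 · e^0.036575 = 562.7696 × 1.037252 = £583.73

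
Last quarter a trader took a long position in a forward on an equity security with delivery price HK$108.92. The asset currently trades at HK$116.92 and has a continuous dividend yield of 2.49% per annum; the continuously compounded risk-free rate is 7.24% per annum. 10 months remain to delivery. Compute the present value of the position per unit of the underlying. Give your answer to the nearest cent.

Current fair forward for the remaining 10 months: F = S·e^((r − q)·T), (r − q) = 0.0724 − 0.0249 = 0.0475
F = 116.92 · e^(0.0475 × 10/12) = 116.92 × 1.040377 = 121.6409
Value of long forward = (F − K)·e^(−rT) = (121.6409 − 108.92) · e^(−0.0724·10/12)
= 12.7209 × 0.941451 = 11.98

HK$11.98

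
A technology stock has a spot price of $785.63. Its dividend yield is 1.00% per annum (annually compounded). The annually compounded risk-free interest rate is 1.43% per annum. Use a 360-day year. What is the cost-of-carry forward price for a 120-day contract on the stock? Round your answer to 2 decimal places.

$786.74

F = S · (1+r)^T / (1+q)^T
= 785.63 × 1.004744 / 1.003322 = 785.63 × 1.001417
F = $786.74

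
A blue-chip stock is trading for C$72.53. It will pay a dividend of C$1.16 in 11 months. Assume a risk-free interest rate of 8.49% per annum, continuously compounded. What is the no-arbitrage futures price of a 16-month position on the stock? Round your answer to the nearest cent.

C$80.02

PV(dividends) I = 1.16·e^(−0.0849·11/12)
I = 1.0731
F = (S − I)·e^(rT) = (72.53 − 1.0731) · e^(0.0849·16/12)
= 71.4569 · e^0.113200 = 71.4569 × 1.119856 = C$80.02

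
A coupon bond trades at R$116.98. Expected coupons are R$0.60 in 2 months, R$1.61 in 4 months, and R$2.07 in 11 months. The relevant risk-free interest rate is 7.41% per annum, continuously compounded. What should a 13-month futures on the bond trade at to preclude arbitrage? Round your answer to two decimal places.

R$122.32

PV(coupons) I = 0.60·e^(−0.0741·2/12) + 1.61·e^(−0.0741·4/12) + 2.07·e^(−0.0741·11/12)
I = 0.5926 + 1.5707 + 1.9341 = 4.0974
F = (S − I)·e^(rT) = (116.98 − 4.0974) · e^(0.0741·13/12)
= 112.8826 · e^0.080275 = 112.8826 × 1.083585 = R$122.32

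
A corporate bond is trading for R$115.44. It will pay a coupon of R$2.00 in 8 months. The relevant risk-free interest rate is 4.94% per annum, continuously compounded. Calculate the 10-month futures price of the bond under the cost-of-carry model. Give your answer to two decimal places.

PV(coupons) I = 2.00·e^(−0.0494·8/12)
I = 1.9352
F = (S − I)·e^(rT) = (115.44 − 1.9352) · e^(0.0494·10/12)
= 113.5048 · e^0.041167 = 113.5048 × 1.042026 = R$118.27

R$118.27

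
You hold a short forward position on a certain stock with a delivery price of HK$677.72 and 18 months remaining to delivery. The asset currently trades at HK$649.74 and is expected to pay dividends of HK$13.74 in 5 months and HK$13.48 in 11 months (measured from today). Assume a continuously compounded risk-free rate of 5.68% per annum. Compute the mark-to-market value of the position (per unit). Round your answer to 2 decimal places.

PV(remaining dividends) I = 13.74·e^(−0.0568·5/12) + 13.48·e^(−0.0568·11/12) = 26.2147
Current forward F = (S − I)·e^(rT) = (649.74 − 26.2147)·e^(0.0568·18/12) = 623.5253 × 1.088935 = 678.9785
Value (long) = (F − K)·e^(−rT) = (678.9785 − 677.72) × 0.918329 = 1.1557
Short position value = −(long value) = -HK$1.16

-HK$1.16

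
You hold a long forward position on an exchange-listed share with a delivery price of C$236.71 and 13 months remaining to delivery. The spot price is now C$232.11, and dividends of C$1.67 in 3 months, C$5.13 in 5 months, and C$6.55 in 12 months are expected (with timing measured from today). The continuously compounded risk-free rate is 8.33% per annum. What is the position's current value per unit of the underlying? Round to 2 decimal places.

PV(remaining dividends) I = 1.67·e^(−0.0833·3/12) + 5.13·e^(−0.0833·5/12) + 6.55·e^(−0.0833·12/12) = 12.6171
Current forward F = (S − I)·e^(rT) = (232.11 − 12.6171)·e^(0.0833·13/12) = 219.4929 × 1.094439 = 240.2216
Value (long) = (F − K)·e^(−rT) = (240.2216 − 236.71) × 0.913710 = 3.2086
Value = C$3.21

C$3.21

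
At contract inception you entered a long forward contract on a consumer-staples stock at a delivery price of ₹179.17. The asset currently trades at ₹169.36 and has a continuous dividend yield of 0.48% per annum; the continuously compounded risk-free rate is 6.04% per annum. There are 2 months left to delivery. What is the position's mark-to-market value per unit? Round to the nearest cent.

-₹8.15

Current fair forward for the remaining 2 months: F = S·e^((r − q)·T), (r − q) = 0.0604 − 0.0048 = 0.0556
F = 169.36 · e^(0.0556 × 2/12) = 169.36 × 1.009310 = 170.9367
Value of long forward = (F − K)·e^(−rT) = (170.9367 − 179.17) · e^(−0.0604·2/12)
= -8.2333 × 0.989984 = -8.15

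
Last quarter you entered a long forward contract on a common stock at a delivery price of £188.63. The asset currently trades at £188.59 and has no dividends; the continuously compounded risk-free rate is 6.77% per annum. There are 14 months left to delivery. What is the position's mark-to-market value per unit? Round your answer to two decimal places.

£14.29

Current fair forward for the remaining 14 months: F = S·e^(r·T), r = 0.0677
F = 188.59 · e^(0.0677 × 14/12) = 188.59 × 1.082186 = 204.0895
Value of long forward = (F − K)·e^(−rT) = (204.0895 − 188.63) · e^(−0.0677·14/12)
= 15.4595 × 0.924055 = 14.29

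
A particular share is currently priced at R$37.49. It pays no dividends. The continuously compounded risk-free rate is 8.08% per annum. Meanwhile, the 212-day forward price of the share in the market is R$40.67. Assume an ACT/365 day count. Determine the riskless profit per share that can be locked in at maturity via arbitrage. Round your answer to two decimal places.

Fair forward: F* = S·e^(carry·T), with carry = r = 0.0808
F* = 37.49 · e^(0.0808 × 212/365) = 37.49 · e^0.046930 = 37.49 × 1.048049 = R$39.2914
Market R$40.67 > fair R$39.2914: forward overpriced → cash-and-carry (buy spot, short the forward).
At maturity, profit = |F_mkt − F*| = |40.67 − 39.2914| = R$1.38 per share

R$1.38 per share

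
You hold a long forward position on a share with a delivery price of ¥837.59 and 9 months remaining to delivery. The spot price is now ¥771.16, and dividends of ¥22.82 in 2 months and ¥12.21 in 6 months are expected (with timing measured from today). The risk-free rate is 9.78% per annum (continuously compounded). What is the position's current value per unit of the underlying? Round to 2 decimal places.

-¥41.27

PV(remaining dividends) I = 22.82·e^(−0.0978·2/12) + 12.21·e^(−0.0978·6/12) = 34.0783
Current forward F = (S − I)·e^(rT) = (771.16 − 34.0783)·e^(0.0978·9/12) = 737.0817 × 1.076107 = 793.1788
Value (long) = (F − K)·e^(−rT) = (793.1788 − 837.59) × 0.929276 = -41.2703
Value = -¥41.27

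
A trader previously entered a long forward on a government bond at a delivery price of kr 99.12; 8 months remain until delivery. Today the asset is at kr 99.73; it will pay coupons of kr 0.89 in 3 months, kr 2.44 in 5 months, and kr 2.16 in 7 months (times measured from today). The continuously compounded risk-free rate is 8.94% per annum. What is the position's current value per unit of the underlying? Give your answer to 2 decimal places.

kr 1.07

PV(remaining coupons) I = 0.89·e^(−0.0894·3/12) + 2.44·e^(−0.0894·5/12) + 2.16·e^(−0.0894·7/12) = 5.2714
Current forward F = (S − I)·e^(rT) = (99.73 − 5.2714)·e^(0.0894·8/12) = 94.4586 × 1.061412 = 100.2595
Value (long) = (F − K)·e^(−rT) = (100.2595 − 99.12) × 0.942141 = 1.0736
Value = kr 1.07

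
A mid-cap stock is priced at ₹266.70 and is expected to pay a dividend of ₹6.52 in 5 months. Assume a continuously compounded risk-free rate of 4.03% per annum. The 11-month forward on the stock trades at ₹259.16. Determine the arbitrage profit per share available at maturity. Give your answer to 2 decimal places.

₹10.92 per share

PV(dividends) I = 6.52·e^(−0.0403·5/12) = 6.4114
Fair forward F* = (S − I)·e^(rT) = (266.70 − 6.4114)·e^0.036942 = 260.2886 × 1.037633 = 270.0840
Market ₹259.16 < fair 270.0840: forward underpriced → reverse cash-and-carry (short the stock, invest proceeds at r, pay the dividends, go long the forward).
Profit at T = |F_mkt − F*| = |259.16 − 270.0840| = ₹10.92 per share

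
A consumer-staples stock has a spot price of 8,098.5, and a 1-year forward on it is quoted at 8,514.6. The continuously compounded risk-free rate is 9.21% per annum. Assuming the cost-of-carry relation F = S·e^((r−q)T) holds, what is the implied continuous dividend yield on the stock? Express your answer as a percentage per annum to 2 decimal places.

From F = S·e^((r−q)T): (r − q) = ln(F/S)/T
ln(8514.6/8098.5) = ln(1.051380) = 0.050104
(r − q) = 0.050104 / (1) = 0.050104
q = r − ln(F/S)/T = 0.0921 − 0.050104 = 0.041996
q = 4.20%

4.20%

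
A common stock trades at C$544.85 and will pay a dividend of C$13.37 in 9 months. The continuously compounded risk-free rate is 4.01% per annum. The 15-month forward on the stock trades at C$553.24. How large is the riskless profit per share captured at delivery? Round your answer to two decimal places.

C$5.98 per share

PV(dividends) I = 13.37·e^(−0.0401·9/12) = 12.9739
Fair forward F* = (S − I)·e^(rT) = (544.85 − 12.9739)·e^0.050125 = 531.8761 × 1.051403 = 559.2161
Market C$553.24 < fair 559.2161: forward underpriced → reverse cash-and-carry (short the stock, invest proceeds at r, pay the dividends, go long the forward).
Profit at T = |F_mkt − F*| = |553.24 − 559.2161| = C$5.98 per share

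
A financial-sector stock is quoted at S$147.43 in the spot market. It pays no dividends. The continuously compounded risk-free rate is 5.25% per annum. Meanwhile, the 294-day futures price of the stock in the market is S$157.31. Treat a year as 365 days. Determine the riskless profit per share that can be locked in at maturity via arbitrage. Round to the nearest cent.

Fair futures: F* = S·e^(carry·T), with carry = r = 0.0525
F* = 147.43 · e^(0.0525 × 294/365) = 147.43 · e^0.042288 = 147.43 × 1.043195 = S$153.7982
Market S$157.31 > fair S$153.7982: forward overpriced → cash-and-carry (buy spot, short the forward).
At maturity, profit = |F_mkt − F*| = |157.31 − 153.7982| = S$3.51 per share

S$3.51 per share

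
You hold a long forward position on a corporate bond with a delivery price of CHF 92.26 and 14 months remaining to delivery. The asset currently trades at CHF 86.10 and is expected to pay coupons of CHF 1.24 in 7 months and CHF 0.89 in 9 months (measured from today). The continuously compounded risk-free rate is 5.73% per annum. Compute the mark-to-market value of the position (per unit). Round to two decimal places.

PV(remaining coupons) I = 1.24·e^(−0.0573·7/12) + 0.89·e^(−0.0573·9/12) = 2.0518
Current forward F = (S − I)·e^(rT) = (86.10 − 2.0518)·e^(0.0573·14/12) = 84.0482 × 1.069135 = 89.8589
Value (long) = (F − K)·e^(−rT) = (89.8589 − 92.26) × 0.935335 = -2.2458
Value = -CHF 2.25

-CHF 2.25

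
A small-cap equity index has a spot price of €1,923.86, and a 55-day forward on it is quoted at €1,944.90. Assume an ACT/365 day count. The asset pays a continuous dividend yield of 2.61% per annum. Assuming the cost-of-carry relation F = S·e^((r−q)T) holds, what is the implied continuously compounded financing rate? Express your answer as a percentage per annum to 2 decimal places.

9.83%

From F = S·e^((r−q)T): (r − q) = ln(F/S)/T
ln(1944.90/1923.86) = ln(1.010936) = 0.010877
(r − q) = 0.010877 / (55/365) = 0.072184
r = ln(F/S)/T + q = 0.072184 + 0.0261 = 0.098284
r = 9.83%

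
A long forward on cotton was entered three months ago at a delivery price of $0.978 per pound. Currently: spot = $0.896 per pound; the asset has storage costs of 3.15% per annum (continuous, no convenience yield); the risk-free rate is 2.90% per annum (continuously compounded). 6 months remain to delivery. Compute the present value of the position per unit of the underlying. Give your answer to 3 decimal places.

Current fair forward for the remaining 6 months: F = S·e^((r + u)·T), (r + u) = 0.0290 + 0.0315 = 0.0605
F = 0.896 · e^(0.0605 × 6/12) = 0.896 × 1.030712 = 0.9235
Value of long forward = (F − K)·e^(−rT) = (0.9235 − 0.978) · e^(−0.0290·6/12)
= -0.0545 × 0.985605 = -0.054

-$0.054 per pound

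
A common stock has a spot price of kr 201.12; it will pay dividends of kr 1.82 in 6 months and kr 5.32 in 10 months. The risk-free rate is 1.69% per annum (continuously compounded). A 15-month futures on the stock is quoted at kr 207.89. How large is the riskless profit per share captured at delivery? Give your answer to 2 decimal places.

PV(dividends) I = 1.82·e^(−0.0169·6/12) + 5.32·e^(−0.0169·10/12) = 7.0503
Fair futures F* = (S − I)·e^(rT) = (201.12 − 7.0503)·e^0.021125 = 194.0697 × 1.021350 = 198.2131
Market kr 207.89 > fair 198.2131: forward overpriced → cash-and-carry (borrow at r, buy the stock and collect the dividends, short the forward).
Profit at T = |F_mkt − F*| = |207.89 − 198.2131| = kr 9.68 per share

kr 9.68 per share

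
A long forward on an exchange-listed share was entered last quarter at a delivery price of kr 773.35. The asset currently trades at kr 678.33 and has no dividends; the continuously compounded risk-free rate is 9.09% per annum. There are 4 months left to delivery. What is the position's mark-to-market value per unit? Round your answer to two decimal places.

-kr 71.94

Current fair forward for the remaining 4 months: F = S·e^(r·T), r = 0.0909
F = 678.33 · e^(0.0909 × 4/12) = 678.33 × 1.030764 = 699.1981
Value of long forward = (F − K)·e^(−rT) = (699.1981 − 773.35) · e^(−0.0909·4/12)
= -74.1519 × 0.970154 = -71.94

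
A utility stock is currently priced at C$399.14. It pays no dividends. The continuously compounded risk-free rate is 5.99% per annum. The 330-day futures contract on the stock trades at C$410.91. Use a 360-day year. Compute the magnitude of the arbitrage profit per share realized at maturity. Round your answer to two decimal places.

Fair futures: F* = S·e^(carry·T), with carry = r = 0.0599
F* = 399.14 · e^(0.0599 × 330/360) = 399.14 · e^0.054908 = 399.14 × 1.056443 = C$421.6687
Market C$410.91 < fair C$421.6687: forward underpriced → reverse cash-and-carry (short spot, go long the forward).
At maturity, profit = |F_mkt − F*| = |410.91 − 421.6687| = C$10.76 per share

C$10.76 per share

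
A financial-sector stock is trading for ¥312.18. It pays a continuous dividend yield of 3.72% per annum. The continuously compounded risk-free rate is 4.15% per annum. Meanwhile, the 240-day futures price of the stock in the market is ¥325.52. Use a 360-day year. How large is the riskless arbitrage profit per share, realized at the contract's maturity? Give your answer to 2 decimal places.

¥12.44 per share

Fair futures: F* = S·e^(carry·T), with carry = (r − q) = 0.0415 − 0.0372 = 0.0043
F* = 312.18 · e^(0.0043 × 240/360) = 312.18 · e^0.002867 = 312.18 × 1.002871 = ¥313.0763
Market ¥325.52 > fair ¥313.0763: forward overpriced → cash-and-carry (buy spot, short the forward).
At maturity, profit = |F_mkt − F*| = |325.52 − 313.0763| = ¥12.44 per share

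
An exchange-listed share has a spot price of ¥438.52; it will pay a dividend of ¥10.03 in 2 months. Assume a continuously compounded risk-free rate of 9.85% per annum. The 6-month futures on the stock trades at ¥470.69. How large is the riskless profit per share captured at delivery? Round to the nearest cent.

PV(dividends) I = 10.03·e^(−0.0985·2/12) = 9.8667
Fair futures F* = (S − I)·e^(rT) = (438.52 − 9.8667)·e^0.049250 = 428.6533 × 1.050483 = 450.2930
Market ¥470.69 > fair 450.2930: forward overpriced → cash-and-carry (borrow at r, buy the stock and collect the dividends, short the forward).
Profit at T = |F_mkt − F*| = |470.69 − 450.2930| = ¥20.40 per share

¥20.40 per share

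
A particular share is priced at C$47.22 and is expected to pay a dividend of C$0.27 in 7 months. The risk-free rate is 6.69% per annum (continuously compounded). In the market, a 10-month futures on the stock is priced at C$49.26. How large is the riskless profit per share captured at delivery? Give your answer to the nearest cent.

C$0.39 per share

PV(dividends) I = 0.27·e^(−0.0669·7/12) = 0.2597
Fair futures F* = (S − I)·e^(rT) = (47.22 − 0.2597)·e^0.055750 = 46.9603 × 1.057333 = 49.6527
Market C$49.26 < fair 49.6527: forward underpriced → reverse cash-and-carry (short the stock, invest proceeds at r, pay the dividends, go long the forward).
Profit at T = |F_mkt − F*| = |49.26 − 49.6527| = C$0.39 per share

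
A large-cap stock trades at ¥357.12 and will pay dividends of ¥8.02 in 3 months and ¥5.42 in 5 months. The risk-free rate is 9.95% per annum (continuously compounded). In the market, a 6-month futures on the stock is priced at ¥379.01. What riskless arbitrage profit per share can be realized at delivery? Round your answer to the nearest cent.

¥17.36 per share

PV(dividends) I = 8.02·e^(−0.0995·3/12) + 5.42·e^(−0.0995·5/12) = 13.0229
Fair futures F* = (S − I)·e^(rT) = (357.12 − 13.0229)·e^0.049750 = 344.0971 × 1.051008 = 361.6488
Market ¥379.01 > fair 361.6488: forward overpriced → cash-and-carry (borrow at r, buy the stock and collect the dividends, short the forward).
Profit at T = |F_mkt − F*| = |379.01 − 361.6488| = ¥17.36 per share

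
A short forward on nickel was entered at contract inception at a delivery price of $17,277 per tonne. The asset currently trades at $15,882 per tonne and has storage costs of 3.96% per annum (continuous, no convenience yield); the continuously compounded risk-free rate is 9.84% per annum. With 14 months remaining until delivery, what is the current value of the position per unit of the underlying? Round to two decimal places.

-$1229.75 per tonne

Current fair forward for the remaining 14 months: F = S·e^((r + u)·T), (r + u) = 0.0984 + 0.0396 = 0.1380
F = 15882 · e^(0.1380 × 14/12) = 15882 × 1.17468497 = 18656.3467
Value of long forward = (F − K)·e^(−rT) = (18656.3467 − 17277) · e^(−0.0984·14/12)
= 1379.3467 × 0.89154443 = 1229.75
Short position value = −(long value) = -$1229.75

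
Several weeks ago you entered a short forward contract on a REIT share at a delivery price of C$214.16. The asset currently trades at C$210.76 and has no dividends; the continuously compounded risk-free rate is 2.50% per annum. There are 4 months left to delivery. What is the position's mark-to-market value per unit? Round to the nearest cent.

Current fair forward for the remaining 4 months: F = S·e^(r·T), r = 0.0250
F = 210.76 · e^(0.0250 × 4/12) = 210.76 × 1.008368 = 212.5236
Value of long forward = (F − K)·e^(−rT) = (212.5236 − 214.16) · e^(−0.0250·4/12)
= -1.6364 × 0.991701 = -1.62
Short position value = −(long value) = C$1.62

C$1.62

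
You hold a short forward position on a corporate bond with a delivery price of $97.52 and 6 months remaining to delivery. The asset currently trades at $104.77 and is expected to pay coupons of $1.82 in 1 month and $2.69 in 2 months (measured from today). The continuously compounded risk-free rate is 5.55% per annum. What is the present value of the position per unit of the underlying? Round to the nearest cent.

-$5.44

PV(remaining coupons) I = 1.82·e^(−0.0555·1/12) + 2.69·e^(−0.0555·2/12) = 4.4768
Current forward F = (S − I)·e^(rT) = (104.77 − 4.4768)·e^(0.0555·6/12) = 100.2932 × 1.028139 = 103.1154
Value (long) = (F − K)·e^(−rT) = (103.1154 − 97.52) × 0.972631 = 5.4423
Short position value = −(long value) = -$5.44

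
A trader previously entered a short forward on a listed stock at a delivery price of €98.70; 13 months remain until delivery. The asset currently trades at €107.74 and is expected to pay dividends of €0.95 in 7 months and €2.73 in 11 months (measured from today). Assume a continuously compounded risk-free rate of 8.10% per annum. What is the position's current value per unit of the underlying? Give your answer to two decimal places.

PV(remaining dividends) I = 0.95·e^(−0.0810·7/12) + 2.73·e^(−0.0810·11/12) = 3.4408
Current forward F = (S − I)·e^(rT) = (107.74 − 3.4408)·e^(0.0810·13/12) = 104.2992 × 1.091715 = 113.8650
Value (long) = (F − K)·e^(−rT) = (113.8650 − 98.70) × 0.915990 = 13.8910
Short position value = −(long value) = -€13.89

-€13.89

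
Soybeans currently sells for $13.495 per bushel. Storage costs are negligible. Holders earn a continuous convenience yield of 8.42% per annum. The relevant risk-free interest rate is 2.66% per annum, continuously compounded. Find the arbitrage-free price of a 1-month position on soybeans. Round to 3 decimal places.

Net carry = r + u − y = 0.0266 + 0.0000 − 0.0842 = -0.0576
F = S·e^((r+u−y)T) = 13.495 · e^(-0.0576 × 1/12) = 13.495 · e^-0.004800
= 13.495 × 0.995212 = $13.430 per bushel

$13.430 per bushel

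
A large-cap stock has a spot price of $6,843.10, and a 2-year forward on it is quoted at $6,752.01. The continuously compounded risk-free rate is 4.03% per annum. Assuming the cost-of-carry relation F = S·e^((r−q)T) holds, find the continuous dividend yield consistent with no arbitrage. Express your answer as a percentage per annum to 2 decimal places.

4.70%

From F = S·e^((r−q)T): (r − q) = ln(F/S)/T
ln(6752.01/6843.10) = ln(0.986689) = -0.013400
(r − q) = -0.013400 / (2) = -0.006700
q = r − ln(F/S)/T = 0.0403 + 0.006700 = 0.047000
q = 4.70%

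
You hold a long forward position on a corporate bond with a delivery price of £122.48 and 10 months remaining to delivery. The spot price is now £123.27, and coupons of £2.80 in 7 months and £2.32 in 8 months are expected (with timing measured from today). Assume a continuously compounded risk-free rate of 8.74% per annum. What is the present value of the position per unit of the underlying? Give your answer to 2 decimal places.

PV(remaining coupons) I = 2.80·e^(−0.0874·7/12) + 2.32·e^(−0.0874·8/12) = 4.8495
Current forward F = (S − I)·e^(rT) = (123.27 − 4.8495)·e^(0.0874·10/12) = 118.4205 × 1.075551 = 127.3673
Value (long) = (F − K)·e^(−rT) = (127.3673 − 122.48) × 0.929756 = 4.5440
Value = £4.54

£4.54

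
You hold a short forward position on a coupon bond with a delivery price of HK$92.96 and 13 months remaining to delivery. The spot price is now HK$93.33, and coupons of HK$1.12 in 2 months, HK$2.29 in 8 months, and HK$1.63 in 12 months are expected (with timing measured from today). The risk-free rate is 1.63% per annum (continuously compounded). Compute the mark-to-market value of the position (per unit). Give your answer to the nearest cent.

HK$2.99

PV(remaining coupons) I = 1.12·e^(−0.0163·2/12) + 2.29·e^(−0.0163·8/12) + 1.63·e^(−0.0163·12/12) = 4.9859
Current forward F = (S − I)·e^(rT) = (93.33 − 4.9859)·e^(0.0163·13/12) = 88.3441 × 1.017815 = 89.9180
Value (long) = (F − K)·e^(−rT) = (89.9180 − 92.96) × 0.982497 = -2.9888
Short position value = −(long value) = HK$2.99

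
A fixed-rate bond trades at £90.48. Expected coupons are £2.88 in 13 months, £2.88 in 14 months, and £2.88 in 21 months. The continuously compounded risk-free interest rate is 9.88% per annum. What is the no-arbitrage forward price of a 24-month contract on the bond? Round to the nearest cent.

£101.02

PV(coupons) I = 2.88·e^(−0.0988·13/12) + 2.88·e^(−0.0988·14/12) + 2.88·e^(−0.0988·21/12)
I = 2.5877 + 2.5665 + 2.4227 = 7.5769
F = (S − I)·e^(rT) = (90.48 − 7.5769) · e^(0.0988·24/12)
= 82.9031 · e^0.197600 = 82.9031 × 1.218475 = £101.02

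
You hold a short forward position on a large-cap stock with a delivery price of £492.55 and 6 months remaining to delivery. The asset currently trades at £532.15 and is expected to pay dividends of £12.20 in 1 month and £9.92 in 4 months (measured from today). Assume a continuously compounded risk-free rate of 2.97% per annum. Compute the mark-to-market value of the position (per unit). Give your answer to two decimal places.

-£24.87

PV(remaining dividends) I = 12.20·e^(−0.0297·1/12) + 9.92·e^(−0.0297·4/12) = 21.9921
Current forward F = (S − I)·e^(rT) = (532.15 − 21.9921)·e^(0.0297·6/12) = 510.1579 × 1.014961 = 517.7904
Value (long) = (F − K)·e^(−rT) = (517.7904 − 492.55) × 0.985260 = 24.8684
Short position value = −(long value) = -£24.87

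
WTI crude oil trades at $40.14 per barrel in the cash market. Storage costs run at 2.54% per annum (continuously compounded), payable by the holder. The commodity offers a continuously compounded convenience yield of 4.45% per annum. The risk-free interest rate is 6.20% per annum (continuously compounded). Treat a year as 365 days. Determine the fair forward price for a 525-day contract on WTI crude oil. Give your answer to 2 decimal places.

$42.69 per barrel

Net carry = r + u − y = 0.0620 + 0.0254 − 0.0445 = 0.0429
F = S·e^((r+u−y)T) = 40.14 · e^(0.0429 × 525/365) = 40.14 · e^0.061705
= 40.14 × 1.063649 = $42.69 per barrel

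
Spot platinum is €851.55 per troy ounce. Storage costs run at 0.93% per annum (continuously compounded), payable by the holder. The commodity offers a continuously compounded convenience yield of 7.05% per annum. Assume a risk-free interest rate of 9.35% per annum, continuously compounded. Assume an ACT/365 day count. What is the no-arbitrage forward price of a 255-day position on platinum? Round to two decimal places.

Net carry = r + u − y = 0.0935 + 0.0093 − 0.0705 = 0.0323
F = S·e^((r+u−y)T) = 851.55 · e^(0.0323 × 255/365) = 851.55 · e^0.022566
= 851.55 × 1.022823 = €870.98 per troy ounce

€870.98 per troy ounce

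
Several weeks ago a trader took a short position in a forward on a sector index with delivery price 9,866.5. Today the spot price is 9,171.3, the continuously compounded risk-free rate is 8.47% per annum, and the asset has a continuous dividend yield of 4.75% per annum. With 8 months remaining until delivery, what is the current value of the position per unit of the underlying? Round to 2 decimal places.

Current fair forward for the remaining 8 months: F = S·e^((r − q)·T), (r − q) = 0.0847 − 0.0475 = 0.0372
F = 9171.3 · e^(0.0372 × 8/12) = 9171.3 × 1.02511008 = 9401.5921
Value of long forward = (F − K)·e^(−rT) = (9401.5921 − 9866.5) · e^(−0.0847·8/12)
= -464.9079 × 0.94509799 = -439.38
Short position value = −(long value) = 439.38

439.38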